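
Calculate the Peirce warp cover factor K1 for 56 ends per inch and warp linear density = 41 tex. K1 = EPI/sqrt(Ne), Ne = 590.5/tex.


Formula: K1 = EPI / sqrt(Ne), with Ne = 590.5 / tex_warp
Step 1: Ne = 590.5 / 41 = 14.402
Step 2: sqrt(Ne) = sqrt(14.402) = 3.795
Step 3: K1 = 56 / 3.795 = 14.8

14.8


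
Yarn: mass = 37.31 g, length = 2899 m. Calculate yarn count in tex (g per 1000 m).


Formula: Tex = (mass_g / length_m) * 1000
Substituting: Tex = (37.31 / 2899) * 1000
Intermediate: 37.31 / 2899 = 0.01286996 g/m
Tex = 0.01286996 * 1000 = 12.87 tex

12.87 tex


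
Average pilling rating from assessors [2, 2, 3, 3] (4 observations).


Formula: Mean = sum / count
Sum = 2 + 2 + 3 + 3 = 10
Mean = 10 / 4 = 2.5

2.5


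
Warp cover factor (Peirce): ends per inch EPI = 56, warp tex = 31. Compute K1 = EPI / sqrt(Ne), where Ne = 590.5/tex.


Formula: K1 = EPI / sqrt(Ne), with Ne = 590.5 / tex_warp
Step 1: Ne = 590.5 / 31 = 19.048
Step 2: sqrt(Ne) = sqrt(19.048) = 4.3644
Step 3: K1 = 56 / 4.3644 = 12.8

12.8


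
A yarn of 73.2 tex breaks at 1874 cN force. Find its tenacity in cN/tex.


Formula: Tenacity = Breaking force / Linear density
Tenacity = 1874 cN / 73.2 tex
Tenacity = 25.60 cN/tex

25.60 cN/tex


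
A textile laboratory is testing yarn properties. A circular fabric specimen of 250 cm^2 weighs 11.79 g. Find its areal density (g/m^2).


Formula: GSM = mass_g / area_m2
Step 1: Convert area: 250 cm^2 = 250 / 10000 = 0.025 m^2
Step 2: GSM = 11.79 g / 0.025 m^2 = 471.6 g/m^2

471.6 g/m^2


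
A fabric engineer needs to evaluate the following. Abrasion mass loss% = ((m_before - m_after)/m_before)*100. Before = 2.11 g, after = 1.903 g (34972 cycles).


Formula: Mass loss% = ((m_before - m_after) / m_before) * 100
Step 1: Mass loss = 2.11 - 1.903 = 0.207 g
Step 2: Ratio = 0.207 / 2.11 = 0.0981043
Step 3: Mass loss% = 0.0981043 * 100 = 9.81043% ≈ 9.81%

9.81%


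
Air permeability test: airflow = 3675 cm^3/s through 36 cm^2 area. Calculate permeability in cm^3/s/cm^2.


Formula: Air Permeability = Airflow / Test Area
AP = 3675 cm^3/s / 36 cm^2
AP = 102.1 cm^3/s/cm^2

102.1 cm^3/s/cm^2


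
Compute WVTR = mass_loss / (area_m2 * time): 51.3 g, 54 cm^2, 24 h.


Formula: WVTR = mass_loss / (area * time)
Step 1: Convert area: 54 cm^2 = 0.0054 m^2
Step 2: WVTR = 51.3 g / (0.0054 m^2 * 24 h)
Step 3: WVTR = 51.3 / 0.1296 = 395.8 g/m^2/h

395.8 g/m^2/h


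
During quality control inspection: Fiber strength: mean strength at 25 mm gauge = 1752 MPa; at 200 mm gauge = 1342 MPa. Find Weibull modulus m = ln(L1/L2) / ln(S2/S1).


Formula: m = ln(L1/L2) / ln(S2/S1)
Step 1: ln(L1/L2) = ln(25/200) = -2.07944
Step 2: S2/S1 = 1342/1752 = 0.76598
Step 3: ln(S2/S1) = ln(0.76598) = -0.26660
Step 4: m = -2.07944 / -0.26660 = 7.80

7.80 (Weibull m)


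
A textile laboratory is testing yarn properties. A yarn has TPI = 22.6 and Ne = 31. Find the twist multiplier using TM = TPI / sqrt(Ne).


Formula: TM = TPI / sqrt(Ne)
Step 1: sqrt(Ne) = sqrt(31) = 5.5678
Step 2: TM = 22.6 / 5.5678 = 4.06

4.06 TM


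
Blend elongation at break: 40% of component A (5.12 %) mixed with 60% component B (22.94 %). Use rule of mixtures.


Formula: Blend property = (fraction_A * property_A) + (fraction_B * property_B)
Step 1: Contribution A = 40/100 * 5.12 % = 2.048 %
Step 2: Contribution B = 60/100 * 22.94 % = 13.764 %
Step 3: Blend elongation at break = 2.048 + 13.764 = 15.812 %

15.812 %


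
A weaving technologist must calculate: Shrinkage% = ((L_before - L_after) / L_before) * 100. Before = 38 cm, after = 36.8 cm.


Formula: Shrinkage% = ((L_before - L_after) / L_before) * 100
Step 1: Shrinkage = 38 - 36.8 = 1.2 cm
Step 2: Shrinkage% = (1.2 / 38) * 100
Step 3: Shrinkage% = 0.031579 * 100 = 3.1579% ≈ 3.2%

3.2%


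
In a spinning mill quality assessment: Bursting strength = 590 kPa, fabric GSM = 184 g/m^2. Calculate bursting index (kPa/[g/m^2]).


Formula: Bursting Index = Bursting Strength / Fabric GSM
BI = 590 kPa / 184 g/m^2
BI = 3.207 kPa/(g/m^2)

3.207 kPa/(g/m^2)


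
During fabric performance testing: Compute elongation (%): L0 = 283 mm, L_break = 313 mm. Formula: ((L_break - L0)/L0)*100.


Formula: Elongation (%) = ((L_break - L0) / L0) * 100
Step 1: Extension = 313 - 283 = 30 mm
Step 2: Elongation = (30 / 283) * 100
Step 3: Elongation = 0.106007 * 100 = 10.6007% ≈ 10.6%

10.6%


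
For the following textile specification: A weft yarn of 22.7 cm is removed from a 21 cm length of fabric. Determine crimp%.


Formula: Crimp% = ((L_yarn - L_fabric) / L_fabric) * 100
Step 1: Extension = 22.7 - 21 = 1.7 cm
Step 2: Crimp% = (1.7 / 21) * 100
Step 3: Crimp% = 0.080952 * 100 = 8.0952% ≈ 8.1%

8.1%


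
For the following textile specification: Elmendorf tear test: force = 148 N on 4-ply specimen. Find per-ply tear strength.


Formula: Per-ply strength = Total force / Number of plies
Per-ply = 148 N / 4
Per-ply = 37 N

37 N


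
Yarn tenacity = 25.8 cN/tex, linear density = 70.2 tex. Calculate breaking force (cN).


Formula: Breaking force = Tenacity * Linear density
F = 25.8 cN/tex * 70.2 tex
F = 1811.16 cN

1811.16 cN


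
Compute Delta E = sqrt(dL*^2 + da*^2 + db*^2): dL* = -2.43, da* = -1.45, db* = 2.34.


Formula: Delta E = sqrt(dL*^2 + da*^2 + db*^2)
Step 1: dL*^2 = (-2.43)^2 = 5.9049
Step 2: da*^2 = (-1.45)^2 = 2.1025
Step 3: db*^2 = 2.34^2 = 5.4756
Step 4: Sum = 5.9049 + 2.1025 + 5.4756 = 13.483
Step 5: Delta E = sqrt(13.483) = 3.67

3.67 Delta E


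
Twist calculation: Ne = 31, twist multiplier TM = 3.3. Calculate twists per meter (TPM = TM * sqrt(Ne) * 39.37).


Formula: TPM = TM * sqrt(Ne) * 39.37
Step 1: sqrt(Ne) = sqrt(31) = 5.5678
Step 2: TM * sqrt(Ne) = 3.3 * 5.5678 = 18.3737
Step 3: TPM = 18.3737 * 39.37 = 723 twists/m

723 twists/m


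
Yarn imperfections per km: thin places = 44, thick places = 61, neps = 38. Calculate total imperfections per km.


Formula: Total = thin places + thick places + neps
Total = 44 + 61 + 38
Total = 143 imperfections/km

143 imperfections/km


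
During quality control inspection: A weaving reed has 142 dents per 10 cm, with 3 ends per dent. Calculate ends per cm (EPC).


Formula: EPC = (dents per 10 cm * ends per dent) / 10
Step 1: Total ends per 10 cm = 142 * 3 = 426
Step 2: EPC = 426 / 10 = 42.6 ends/cm

42.6 ends/cm


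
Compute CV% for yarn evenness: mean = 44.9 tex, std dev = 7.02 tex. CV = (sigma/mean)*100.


Formula: CV% = (standard deviation / mean) * 100
Step 1: Ratio = 7.02 / 44.9 = 0.156347
Step 2: CV% = 0.156347 * 100 = 15.6347% ≈ 15.6%

15.6%


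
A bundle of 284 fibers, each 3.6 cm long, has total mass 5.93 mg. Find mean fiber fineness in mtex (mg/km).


Formula: fineness (mtex) = mass (mg) / total length (km) = (mass_mg / total_length_m) * 1000
Step 1: Convert fiber length: 3.6 cm = 0.036 m
Step 2: Total fiber length = 284 * 0.036 = 10.224 m
Step 3: Linear density = 5.93 mg / 10.224 m = 0.5800 mg/m
Step 4: fineness = 0.5800 * 1000 = 580.0 mtex

580.0 mtex


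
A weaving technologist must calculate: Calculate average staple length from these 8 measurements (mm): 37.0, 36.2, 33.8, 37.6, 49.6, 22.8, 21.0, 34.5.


Formula: Mean = sum of lengths / count
Sum = 37.0 + 36.2 + 33.8 + 37.6 + 49.6 + 22.8 + 21.0 + 34.5
Sum = 272.5 mm
Mean = 272.5 / 8 = 34.06 mm

34.06 mm


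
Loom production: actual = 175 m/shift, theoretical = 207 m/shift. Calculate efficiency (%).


Formula: Efficiency% = (Actual output / Theoretical output) * 100
Efficiency% = (175 / 207) * 100
Efficiency% = 0.845411 * 100 = 84.5411% ≈ 84.5%

84.5%


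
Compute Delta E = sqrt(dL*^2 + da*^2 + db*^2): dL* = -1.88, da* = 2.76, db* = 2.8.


Formula: Delta E = sqrt(dL*^2 + da*^2 + db*^2)
Step 1: dL*^2 = (-1.88)^2 = 3.5344
Step 2: da*^2 = 2.76^2 = 7.6176
Step 3: db*^2 = 2.8^2 = 7.84
Step 4: Sum = 3.5344 + 7.6176 + 7.84 = 18.992
Step 5: Delta E = sqrt(18.992) = 4.36

4.36 Delta E


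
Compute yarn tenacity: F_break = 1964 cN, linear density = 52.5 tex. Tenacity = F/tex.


Formula: Tenacity = Breaking force / Linear density
Tenacity = 1964 cN / 52.5 tex
Tenacity = 37.41 cN/tex

37.41 cN/tex


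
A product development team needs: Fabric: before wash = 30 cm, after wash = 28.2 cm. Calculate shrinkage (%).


Formula: Shrinkage% = ((L_before - L_after) / L_before) * 100
Step 1: Shrinkage = 30 - 28.2 = 1.8 cm
Step 2: Shrinkage% = (1.8 / 30) * 100
Step 3: Shrinkage% = 0.06 * 100 = 6.0%

6.0%


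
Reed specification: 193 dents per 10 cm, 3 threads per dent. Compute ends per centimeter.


Formula: EPC = (dents per 10 cm * ends per dent) / 10
Step 1: Total ends per 10 cm = 193 * 3 = 579
Step 2: EPC = 579 / 10 = 57.9 ends/cm

57.9 ends/cm


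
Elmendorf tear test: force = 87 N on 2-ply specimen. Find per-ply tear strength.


Formula: Per-ply strength = Total force / Number of plies
Per-ply = 87 N / 2
Per-ply = 43.5 N

43.5 N


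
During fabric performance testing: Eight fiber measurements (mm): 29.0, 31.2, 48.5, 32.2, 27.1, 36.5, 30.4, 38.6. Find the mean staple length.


Formula: Mean = sum of lengths / count
Sum = 29.0 + 31.2 + 48.5 + 32.2 + 27.1 + 36.5 + 30.4 + 38.6
Sum = 273.5 mm
Mean = 273.5 / 8 = 34.19 mm

34.19 mm


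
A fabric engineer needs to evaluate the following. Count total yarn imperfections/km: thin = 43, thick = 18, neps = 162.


Formula: Total = thin places + thick places + neps
Total = 43 + 18 + 162
Total = 223 imperfections/km

223 imperfections/km


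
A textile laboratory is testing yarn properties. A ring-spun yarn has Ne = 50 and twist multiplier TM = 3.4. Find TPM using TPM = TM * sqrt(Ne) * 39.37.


Formula: TPM = TM * sqrt(Ne) * 39.37
Step 1: sqrt(Ne) = sqrt(50) = 7.0711
Step 2: TM * sqrt(Ne) = 3.4 * 7.0711 = 24.0417
Step 3: TPM = 24.0417 * 39.37 = 947 twists/m

947 twists/m


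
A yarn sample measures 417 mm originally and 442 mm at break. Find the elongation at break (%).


Formula: Elongation (%) = ((L_break - L0) / L0) * 100
Step 1: Extension = 442 - 417 = 25 mm
Step 2: Elongation = (25 / 417) * 100
Step 3: Elongation = 0.059952 * 100 = 5.9952% ≈ 6.0%

6.0%


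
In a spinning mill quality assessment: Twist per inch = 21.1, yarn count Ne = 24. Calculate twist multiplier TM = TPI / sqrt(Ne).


Formula: TM = TPI / sqrt(Ne)
Step 1: sqrt(Ne) = sqrt(24) = 4.899
Step 2: TM = 21.1 / 4.899 = 4.31

4.31 TM


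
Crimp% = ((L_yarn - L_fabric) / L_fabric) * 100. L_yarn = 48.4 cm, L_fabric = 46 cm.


Formula: Crimp% = ((L_yarn - L_fabric) / L_fabric) * 100
Step 1: Extension = 48.4 - 46 = 2.4 cm
Step 2: Crimp% = (2.4 / 46) * 100
Step 3: Crimp% = 0.052174 * 100 = 5.2174% ≈ 5.2%

5.2%


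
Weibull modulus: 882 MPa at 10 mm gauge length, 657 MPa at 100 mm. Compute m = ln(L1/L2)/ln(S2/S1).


Formula: m = ln(L1/L2) / ln(S2/S1)
Step 1: ln(L1/L2) = ln(10/100) = -2.30259
Step 2: S2/S1 = 657/882 = 0.7449
Step 3: ln(S2/S1) = ln(0.7449) = -0.29451
Step 4: m = -2.30259 / -0.29451 = 7.82

7.82 (Weibull m)


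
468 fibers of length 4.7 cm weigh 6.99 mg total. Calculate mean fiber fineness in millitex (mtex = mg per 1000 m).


Formula: fineness (mtex) = mass (mg) / total length (km) = (mass_mg / total_length_m) * 1000
Step 1: Convert fiber length: 4.7 cm = 0.047 m
Step 2: Total fiber length = 468 * 0.047 = 21.996 m
Step 3: Linear density = 6.99 mg / 21.996 m = 0.3178 mg/m
Step 4: fineness = 0.3178 * 1000 = 317.8 mtex

317.8 mtex


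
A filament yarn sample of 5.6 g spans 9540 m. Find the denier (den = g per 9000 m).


Formula: den = (mass_g / length_m) * 9000
Substituting: den = (5.6 / 9540) * 9000
Intermediate: 5.6 / 9540 = 0.000587 g/m
den = 0.000587 * 9000 = 5.3 denier

5.3 denier


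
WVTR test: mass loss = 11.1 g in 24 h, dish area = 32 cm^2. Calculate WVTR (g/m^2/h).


Formula: WVTR = mass_loss / (area * time)
Step 1: Convert area: 32 cm^2 = 0.0032 m^2
Step 2: WVTR = 11.1 g / (0.0032 m^2 * 24 h)
Step 3: WVTR = 11.1 / 0.0768 = 144.5 g/m^2/h

144.5 g/m^2/h


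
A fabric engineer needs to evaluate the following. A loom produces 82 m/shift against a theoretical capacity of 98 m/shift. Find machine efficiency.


Formula: Efficiency% = (Actual output / Theoretical output) * 100
Efficiency% = (82 / 98) * 100
Efficiency% = 0.836735 * 100 = 83.6735% ≈ 83.7%

83.7%


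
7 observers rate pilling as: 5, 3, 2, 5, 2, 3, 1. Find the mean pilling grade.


Formula: Mean = sum / count
Sum = 5 + 3 + 2 + 5 + 2 + 3 + 1 = 21
Mean = 21 / 7 = 3.0

3.0


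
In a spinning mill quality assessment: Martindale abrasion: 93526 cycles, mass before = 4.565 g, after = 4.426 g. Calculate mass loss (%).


Formula: Mass loss% = ((m_before - m_after) / m_before) * 100
Step 1: Mass loss = 4.565 - 4.426 = 0.139 g
Step 2: Ratio = 0.139 / 4.565 = 0.0304491
Step 3: Mass loss% = 0.0304491 * 100 = 3.04491% ≈ 3.04%

3.04%


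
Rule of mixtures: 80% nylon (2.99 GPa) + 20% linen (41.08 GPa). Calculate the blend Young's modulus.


Formula: Blend property = (fraction_A * property_A) + (fraction_B * property_B)
Step 1: Contribution A = 80/100 * 2.99 GPa = 2.392 GPa
Step 2: Contribution B = 20/100 * 41.08 GPa = 8.216 GPa
Step 3: Blend Young's modulus = 2.392 + 8.216 = 10.608 GPa

10.608 GPa


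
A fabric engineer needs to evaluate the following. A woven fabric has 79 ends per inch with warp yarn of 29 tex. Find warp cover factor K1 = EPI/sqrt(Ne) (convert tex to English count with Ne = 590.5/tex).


Formula: K1 = EPI / sqrt(Ne), with Ne = 590.5 / tex_warp
Step 1: Ne = 590.5 / 29 = 20.362
Step 2: sqrt(Ne) = sqrt(20.362) = 4.5124
Step 3: K1 = 79 / 4.5124 = 17.5

17.5


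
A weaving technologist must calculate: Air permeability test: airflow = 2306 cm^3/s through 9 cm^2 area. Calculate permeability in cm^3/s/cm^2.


Formula: Air Permeability = Airflow / Test Area
AP = 2306 cm^3/s / 9 cm^2
AP = 256.2 cm^3/s/cm^2

256.2 cm^3/s/cm^2


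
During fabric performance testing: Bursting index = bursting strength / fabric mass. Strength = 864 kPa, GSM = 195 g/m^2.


Formula: Bursting Index = Bursting Strength / Fabric GSM
BI = 864 kPa / 195 g/m^2
BI = 4.431 kPa/(g/m^2)

4.431 kPa/(g/m^2)


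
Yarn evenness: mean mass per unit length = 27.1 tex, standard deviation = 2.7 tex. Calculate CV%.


Formula: CV% = (standard deviation / mean) * 100
Step 1: Ratio = 2.7 / 27.1 = 0.099631
Step 2: CV% = 0.099631 * 100 = 9.9631% ≈ 10.0%

10.0%


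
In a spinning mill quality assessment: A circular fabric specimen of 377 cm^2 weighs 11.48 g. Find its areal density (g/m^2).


Formula: GSM = mass_g / area_m2
Step 1: Convert area: 377 cm^2 = 377 / 10000 = 0.0377 m^2
Step 2: GSM = 11.48 g / 0.0377 m^2 = 304.5 g/m^2

304.5 g/m^2


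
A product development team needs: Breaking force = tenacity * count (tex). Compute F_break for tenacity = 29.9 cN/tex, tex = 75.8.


Formula: Breaking force = Tenacity * Linear density
F = 29.9 cN/tex * 75.8 tex
F = 2266.42 cN

2266.42 cN


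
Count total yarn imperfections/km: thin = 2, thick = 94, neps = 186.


Formula: Total = thin places + thick places + neps
Total = 2 + 94 + 186
Total = 282 imperfections/km

282 imperfections/km


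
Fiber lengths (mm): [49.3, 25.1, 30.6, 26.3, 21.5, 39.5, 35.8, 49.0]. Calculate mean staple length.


Formula: Mean = sum of lengths / count
Sum = 49.3 + 25.1 + 30.6 + 26.3 + 21.5 + 39.5 + 35.8 + 49.0
Sum = 277.1 mm
Mean = 277.1 / 8 = 34.64 mm

34.64 mm


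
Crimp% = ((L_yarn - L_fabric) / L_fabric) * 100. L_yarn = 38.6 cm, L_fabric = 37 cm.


Formula: Crimp% = ((L_yarn - L_fabric) / L_fabric) * 100
Step 1: Extension = 38.6 - 37 = 1.6 cm
Step 2: Crimp% = (1.6 / 37) * 100
Step 3: Crimp% = 0.043243 * 100 = 4.3243% ≈ 4.3%

4.3%


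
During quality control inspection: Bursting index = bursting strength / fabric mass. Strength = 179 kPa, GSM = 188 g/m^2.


Formula: Bursting Index = Bursting Strength / Fabric GSM
BI = 179 kPa / 188 g/m^2
BI = 0.952 kPa/(g/m^2)

0.952 kPa/(g/m^2)


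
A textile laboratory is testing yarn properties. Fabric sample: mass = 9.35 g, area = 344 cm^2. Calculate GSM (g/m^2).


Formula: GSM = mass_g / area_m2
Step 1: Convert area: 344 cm^2 = 344 / 10000 = 0.0344 m^2
Step 2: GSM = 9.35 g / 0.0344 m^2 = 271.8 g/m^2

271.8 g/m^2


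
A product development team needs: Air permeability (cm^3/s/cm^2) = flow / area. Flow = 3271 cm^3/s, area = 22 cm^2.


Formula: Air Permeability = Airflow / Test Area
AP = 3271 cm^3/s / 22 cm^2
AP = 148.7 cm^3/s/cm^2

148.7 cm^3/s/cm^2


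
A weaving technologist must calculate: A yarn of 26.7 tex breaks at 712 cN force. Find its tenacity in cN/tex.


Formula: Tenacity = Breaking force / Linear density
Tenacity = 712 cN / 26.7 tex
Tenacity = 26.67 cN/tex

26.67 cN/tex


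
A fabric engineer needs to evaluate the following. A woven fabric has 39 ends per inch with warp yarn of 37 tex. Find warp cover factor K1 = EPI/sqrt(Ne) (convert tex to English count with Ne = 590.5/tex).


Formula: K1 = EPI / sqrt(Ne), with Ne = 590.5 / tex_warp
Step 1: Ne = 590.5 / 37 = 15.959
Step 2: sqrt(Ne) = sqrt(15.959) = 3.9949
Step 3: K1 = 39 / 3.9949 = 9.8

9.8


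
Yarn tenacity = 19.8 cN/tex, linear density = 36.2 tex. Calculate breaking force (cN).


Formula: Breaking force = Tenacity * Linear density
F = 19.8 cN/tex * 36.2 tex
F = 716.76 cN

716.76 cN


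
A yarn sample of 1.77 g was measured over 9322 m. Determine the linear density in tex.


Formula: Tex = (mass_g / length_m) * 1000
Substituting: Tex = (1.77 / 9322) * 1000
Intermediate: 1.77 / 9322 = 0.00018987 g/m
Tex = 0.00018987 * 1000 = 0.19 tex

0.19 tex


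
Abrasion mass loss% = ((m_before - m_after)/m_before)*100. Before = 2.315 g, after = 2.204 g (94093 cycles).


Formula: Mass loss% = ((m_before - m_after) / m_before) * 100
Step 1: Mass loss = 2.315 - 2.204 = 0.111 g
Step 2: Ratio = 0.111 / 2.315 = 0.0479482
Step 3: Mass loss% = 0.0479482 * 100 = 4.79482% ≈ 4.79%

4.79%


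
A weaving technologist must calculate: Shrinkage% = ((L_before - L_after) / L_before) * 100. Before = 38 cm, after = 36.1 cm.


Formula: Shrinkage% = ((L_before - L_after) / L_before) * 100
Step 1: Shrinkage = 38 - 36.1 = 1.9 cm
Step 2: Shrinkage% = (1.9 / 38) * 100
Step 3: Shrinkage% = 0.05 * 100 = 5.0%

5.0%


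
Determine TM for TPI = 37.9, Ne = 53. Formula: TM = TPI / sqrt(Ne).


Formula: TM = TPI / sqrt(Ne)
Step 1: sqrt(Ne) = sqrt(53) = 7.2801
Step 2: TM = 37.9 / 7.2801 = 5.21

5.21 TM


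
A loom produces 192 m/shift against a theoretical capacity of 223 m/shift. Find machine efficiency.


Formula: Efficiency% = (Actual output / Theoretical output) * 100
Efficiency% = (192 / 223) * 100
Efficiency% = 0.860987 * 100 = 86.0987% ≈ 86.1%

86.1%


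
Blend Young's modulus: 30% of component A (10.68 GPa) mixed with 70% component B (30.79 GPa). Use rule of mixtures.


Formula: Blend property = (fraction_A * property_A) + (fraction_B * property_B)
Step 1: Contribution A = 30/100 * 10.68 GPa = 3.204 GPa
Step 2: Contribution B = 70/100 * 30.79 GPa = 21.553 GPa
Step 3: Blend Young's modulus = 3.204 + 21.553 = 24.757 GPa

24.757 GPa


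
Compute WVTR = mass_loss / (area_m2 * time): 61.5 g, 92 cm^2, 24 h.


Formula: WVTR = mass_loss / (area * time)
Step 1: Convert area: 92 cm^2 = 0.0092 m^2
Step 2: WVTR = 61.5 g / (0.0092 m^2 * 24 h)
Step 3: WVTR = 61.5 / 0.2208 = 278.5 g/m^2/h

278.5 g/m^2/h


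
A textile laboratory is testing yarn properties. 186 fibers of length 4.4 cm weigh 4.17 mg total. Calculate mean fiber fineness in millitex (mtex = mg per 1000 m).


Formula: fineness (mtex) = mass (mg) / total length (km) = (mass_mg / total_length_m) * 1000
Step 1: Convert fiber length: 4.4 cm = 0.044 m
Step 2: Total fiber length = 186 * 0.044 = 8.184 m
Step 3: Linear density = 4.17 mg / 8.184 m = 0.5095 mg/m
Step 4: fineness = 0.5095 * 1000 = 509.5 mtex

509.5 mtex


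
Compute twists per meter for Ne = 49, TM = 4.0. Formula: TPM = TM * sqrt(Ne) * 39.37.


Formula: TPM = TM * sqrt(Ne) * 39.37
Step 1: sqrt(Ne) = sqrt(49) = 7
Step 2: TM * sqrt(Ne) = 4.0 * 7 = 28
Step 3: TPM = 28 * 39.37 = 1102 twists/m

1102 twists/m


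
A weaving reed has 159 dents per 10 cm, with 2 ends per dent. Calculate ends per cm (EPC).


Formula: EPC = (dents per 10 cm * ends per dent) / 10
Step 1: Total ends per 10 cm = 159 * 2 = 318
Step 2: EPC = 318 / 10 = 31.8 ends/cm

31.8 ends/cm


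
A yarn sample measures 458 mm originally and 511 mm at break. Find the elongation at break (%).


Formula: Elongation (%) = ((L_break - L0) / L0) * 100
Step 1: Extension = 511 - 458 = 53 mm
Step 2: Elongation = (53 / 458) * 100
Step 3: Elongation = 0.115721 * 100 = 11.5721% ≈ 11.6%

11.6%


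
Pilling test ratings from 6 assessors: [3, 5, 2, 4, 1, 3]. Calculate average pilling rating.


Formula: Mean = sum / count
Sum = 3 + 5 + 2 + 4 + 1 + 3 = 18
Mean = 18 / 6 = 3.0

3.0


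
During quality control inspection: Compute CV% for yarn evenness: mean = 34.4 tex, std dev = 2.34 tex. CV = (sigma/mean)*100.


Formula: CV% = (standard deviation / mean) * 100
Step 1: Ratio = 2.34 / 34.4 = 0.068023
Step 2: CV% = 0.068023 * 100 = 6.8023% ≈ 6.8%

6.8%


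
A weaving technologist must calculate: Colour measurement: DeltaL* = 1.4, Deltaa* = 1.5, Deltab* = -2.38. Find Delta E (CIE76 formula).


Formula: Delta E = sqrt(dL*^2 + da*^2 + db*^2)
Step 1: dL*^2 = 1.4^2 = 1.96
Step 2: da*^2 = 1.5^2 = 2.25
Step 3: db*^2 = (-2.38)^2 = 5.6644
Step 4: Sum = 1.96 + 2.25 + 5.6644 = 9.8744
Step 5: Delta E = sqrt(9.8744) = 3.14

3.14 Delta E


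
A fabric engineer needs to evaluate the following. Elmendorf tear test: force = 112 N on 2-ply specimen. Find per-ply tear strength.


Formula: Per-ply strength = Total force / Number of plies
Per-ply = 112 N / 2
Per-ply = 56 N

56 N


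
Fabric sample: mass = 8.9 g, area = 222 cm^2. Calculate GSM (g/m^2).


Formula: GSM = mass_g / area_m2
Step 1: Convert area: 222 cm^2 = 222 / 10000 = 0.0222 m^2
Step 2: GSM = 8.9 g / 0.0222 m^2 = 400.9 g/m^2

400.9 g/m^2


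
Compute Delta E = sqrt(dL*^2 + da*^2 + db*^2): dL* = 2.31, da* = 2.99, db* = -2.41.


Formula: Delta E = sqrt(dL*^2 + da*^2 + db*^2)
Step 1: dL*^2 = 2.31^2 = 5.3361
Step 2: da*^2 = 2.99^2 = 8.9401
Step 3: db*^2 = (-2.41)^2 = 5.8081
Step 4: Sum = 5.3361 + 8.9401 + 5.8081 = 20.0843
Step 5: Delta E = sqrt(20.0843) = 4.48

4.48 Delta E


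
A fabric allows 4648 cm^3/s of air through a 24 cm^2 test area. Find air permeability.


Formula: Air Permeability = Airflow / Test Area
AP = 4648 cm^3/s / 24 cm^2
AP = 193.7 cm^3/s/cm^2

193.7 cm^3/s/cm^2


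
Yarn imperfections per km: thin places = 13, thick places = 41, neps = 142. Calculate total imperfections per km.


Formula: Total = thin places + thick places + neps
Total = 13 + 41 + 142
Total = 196 imperfections/km

196 imperfections/km


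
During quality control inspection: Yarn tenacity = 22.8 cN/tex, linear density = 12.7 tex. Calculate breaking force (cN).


Formula: Breaking force = Tenacity * Linear density
F = 22.8 cN/tex * 12.7 tex
F = 289.56 cN

289.56 cN


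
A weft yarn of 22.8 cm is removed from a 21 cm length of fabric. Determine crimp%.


Formula: Crimp% = ((L_yarn - L_fabric) / L_fabric) * 100
Step 1: Extension = 22.8 - 21 = 1.8 cm
Step 2: Crimp% = (1.8 / 21) * 100
Step 3: Crimp% = 0.085714 * 100 = 8.5714% ≈ 8.6%

8.6%


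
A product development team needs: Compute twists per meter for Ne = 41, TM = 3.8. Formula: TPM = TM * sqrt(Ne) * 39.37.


Formula: TPM = TM * sqrt(Ne) * 39.37
Step 1: sqrt(Ne) = sqrt(41) = 6.4031
Step 2: TM * sqrt(Ne) = 3.8 * 6.4031 = 24.3318
Step 3: TPM = 24.3318 * 39.37 = 958 twists/m

958 twists/m


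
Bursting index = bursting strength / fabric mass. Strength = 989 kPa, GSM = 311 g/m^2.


Formula: Bursting Index = Bursting Strength / Fabric GSM
BI = 989 kPa / 311 g/m^2
BI = 3.180 kPa/(g/m^2)

3.180 kPa/(g/m^2)


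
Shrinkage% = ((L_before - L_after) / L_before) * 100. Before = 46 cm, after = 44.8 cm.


Formula: Shrinkage% = ((L_before - L_after) / L_before) * 100
Step 1: Shrinkage = 46 - 44.8 = 1.2 cm
Step 2: Shrinkage% = (1.2 / 46) * 100
Step 3: Shrinkage% = 0.026087 * 100 = 2.6087% ≈ 2.6%

2.6%


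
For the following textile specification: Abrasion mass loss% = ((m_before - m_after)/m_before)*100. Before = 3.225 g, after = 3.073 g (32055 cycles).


Formula: Mass loss% = ((m_before - m_after) / m_before) * 100
Step 1: Mass loss = 3.225 - 3.073 = 0.152 g
Step 2: Ratio = 0.152 / 3.225 = 0.0471318
Step 3: Mass loss% = 0.0471318 * 100 = 4.71318% ≈ 4.71%

4.71%


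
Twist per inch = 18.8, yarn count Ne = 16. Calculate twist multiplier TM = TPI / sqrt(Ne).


Formula: TM = TPI / sqrt(Ne)
Step 1: sqrt(Ne) = sqrt(16) = 4
Step 2: TM = 18.8 / 4 = 4.70

4.70 TM


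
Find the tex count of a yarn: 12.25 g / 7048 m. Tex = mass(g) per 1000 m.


Formula: Tex = (mass_g / length_m) * 1000
Substituting: Tex = (12.25 / 7048) * 1000
Intermediate: 12.25 / 7048 = 0.00173808 g/m
Tex = 0.00173808 * 1000 = 1.74 tex

1.74 tex


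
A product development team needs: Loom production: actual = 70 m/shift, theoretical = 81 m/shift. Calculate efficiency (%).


Formula: Efficiency% = (Actual output / Theoretical output) * 100
Efficiency% = (70 / 81) * 100
Efficiency% = 0.864198 * 100 = 86.4198% ≈ 86.4%

86.4%


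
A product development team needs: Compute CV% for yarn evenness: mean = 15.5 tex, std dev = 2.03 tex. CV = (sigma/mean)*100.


Formula: CV% = (standard deviation / mean) * 100
Step 1: Ratio = 2.03 / 15.5 = 0.130968
Step 2: CV% = 0.130968 * 100 = 13.0968% ≈ 13.1%

13.1%


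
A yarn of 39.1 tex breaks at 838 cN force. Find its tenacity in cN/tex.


Formula: Tenacity = Breaking force / Linear density
Tenacity = 838 cN / 39.1 tex
Tenacity = 21.43 cN/tex

21.43 cN/tex


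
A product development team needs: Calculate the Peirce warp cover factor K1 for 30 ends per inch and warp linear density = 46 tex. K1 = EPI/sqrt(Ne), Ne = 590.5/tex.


Formula: K1 = EPI / sqrt(Ne), with Ne = 590.5 / tex_warp
Step 1: Ne = 590.5 / 46 = 12.837
Step 2: sqrt(Ne) = sqrt(12.837) = 3.5829
Step 3: K1 = 30 / 3.5829 = 8.4

8.4


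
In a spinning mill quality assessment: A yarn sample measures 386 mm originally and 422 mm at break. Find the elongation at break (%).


Formula: Elongation (%) = ((L_break - L0) / L0) * 100
Step 1: Extension = 422 - 386 = 36 mm
Step 2: Elongation = (36 / 386) * 100
Step 3: Elongation = 0.093264 * 100 = 9.3264% ≈ 9.3%

9.3%


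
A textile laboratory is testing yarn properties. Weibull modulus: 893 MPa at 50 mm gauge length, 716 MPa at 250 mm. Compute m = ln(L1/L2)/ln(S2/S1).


Formula: m = ln(L1/L2) / ln(S2/S1)
Step 1: ln(L1/L2) = ln(50/250) = -1.60944
Step 2: S2/S1 = 716/893 = 0.80179
Step 3: ln(S2/S1) = ln(0.80179) = -0.22091
Step 4: m = -1.60944 / -0.22091 = 7.29

7.29 (Weibull m)


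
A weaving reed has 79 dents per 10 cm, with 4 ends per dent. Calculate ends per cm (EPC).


Formula: EPC = (dents per 10 cm * ends per dent) / 10
Step 1: Total ends per 10 cm = 79 * 4 = 316
Step 2: EPC = 316 / 10 = 31.6 ends/cm

31.6 ends/cm


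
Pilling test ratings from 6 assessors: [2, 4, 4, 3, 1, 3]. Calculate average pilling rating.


Formula: Mean = sum / count
Sum = 2 + 4 + 4 + 3 + 1 + 3 = 17
Mean = 17 / 6 = 2.8

2.8


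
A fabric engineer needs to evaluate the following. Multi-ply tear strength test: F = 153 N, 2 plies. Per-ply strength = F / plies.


Formula: Per-ply strength = Total force / Number of plies
Per-ply = 153 N / 2
Per-ply = 76.5 N

76.5 N


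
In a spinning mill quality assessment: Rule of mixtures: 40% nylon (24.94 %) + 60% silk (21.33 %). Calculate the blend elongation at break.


Formula: Blend property = (fraction_A * property_A) + (fraction_B * property_B)
Step 1: Contribution A = 40/100 * 24.94 % = 9.976 %
Step 2: Contribution B = 60/100 * 21.33 % = 12.798 %
Step 3: Blend elongation at break = 9.976 + 12.798 = 22.774 %

22.774 %


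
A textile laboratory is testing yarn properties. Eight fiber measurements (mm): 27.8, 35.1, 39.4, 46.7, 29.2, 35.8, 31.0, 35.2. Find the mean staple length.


Formula: Mean = sum of lengths / count
Sum = 27.8 + 35.1 + 39.4 + 46.7 + 29.2 + 35.8 + 31.0 + 35.2
Sum = 280.2 mm
Mean = 280.2 / 8 = 35.03 mm

35.03 mm


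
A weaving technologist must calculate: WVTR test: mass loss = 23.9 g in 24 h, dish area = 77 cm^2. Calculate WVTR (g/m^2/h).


Formula: WVTR = mass_loss / (area * time)
Step 1: Convert area: 77 cm^2 = 0.0077 m^2
Step 2: WVTR = 23.9 g / (0.0077 m^2 * 24 h)
Step 3: WVTR = 23.9 / 0.1848 = 129.3 g/m^2/h

129.3 g/m^2/h


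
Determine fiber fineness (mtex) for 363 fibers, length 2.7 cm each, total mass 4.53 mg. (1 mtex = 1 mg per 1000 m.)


Formula: fineness (mtex) = mass (mg) / total length (km) = (mass_mg / total_length_m) * 1000
Step 1: Convert fiber length: 2.7 cm = 0.027 m
Step 2: Total fiber length = 363 * 0.027 = 9.801 m
Step 3: Linear density = 4.53 mg / 9.801 m = 0.4622 mg/m
Step 4: fineness = 0.4622 * 1000 = 462.2 mtex

462.2 mtex


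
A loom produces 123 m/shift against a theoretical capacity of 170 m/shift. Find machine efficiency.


Formula: Efficiency% = (Actual output / Theoretical output) * 100
Efficiency% = (123 / 170) * 100
Efficiency% = 0.723529 * 100 = 72.3529% ≈ 72.4%

72.4%


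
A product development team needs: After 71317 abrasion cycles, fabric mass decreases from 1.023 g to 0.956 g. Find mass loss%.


Formula: Mass loss% = ((m_before - m_after) / m_before) * 100
Step 1: Mass loss = 1.023 - 0.956 = 0.067 g
Step 2: Ratio = 0.067 / 1.023 = 0.0654936
Step 3: Mass loss% = 0.0654936 * 100 = 6.54936% ≈ 6.55%

6.55%


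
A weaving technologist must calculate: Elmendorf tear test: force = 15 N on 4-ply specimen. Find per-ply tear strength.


Formula: Per-ply strength = Total force / Number of plies
Per-ply = 15 N / 4
Per-ply = 3.75 N

3.75 N


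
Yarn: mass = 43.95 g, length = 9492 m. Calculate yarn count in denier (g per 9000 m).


Formula: den = (mass_g / length_m) * 9000
Substituting: den = (43.95 / 9492) * 9000
Intermediate: 43.95 / 9492 = 0.00463021 g/m
den = 0.00463021 * 9000 = 41.7 denier

41.7 denier


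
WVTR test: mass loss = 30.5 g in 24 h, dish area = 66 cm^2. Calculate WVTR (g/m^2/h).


Formula: WVTR = mass_loss / (area * time)
Step 1: Convert area: 66 cm^2 = 0.0066 m^2
Step 2: WVTR = 30.5 g / (0.0066 m^2 * 24 h)
Step 3: WVTR = 30.5 / 0.1584 = 192.6 g/m^2/h

192.6 g/m^2/h


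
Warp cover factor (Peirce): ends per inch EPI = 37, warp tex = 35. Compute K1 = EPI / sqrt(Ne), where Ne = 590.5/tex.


Formula: K1 = EPI / sqrt(Ne), with Ne = 590.5 / tex_warp
Step 1: Ne = 590.5 / 35 = 16.871
Step 2: sqrt(Ne) = sqrt(16.871) = 4.1074
Step 3: K1 = 37 / 4.1074 = 9.0

9.0


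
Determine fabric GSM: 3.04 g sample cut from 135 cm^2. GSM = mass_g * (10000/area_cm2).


Formula: GSM = mass_g / area_m2
Step 1: Convert area: 135 cm^2 = 135 / 10000 = 0.0135 m^2
Step 2: GSM = 3.04 g / 0.0135 m^2 = 225.2 g/m^2

225.2 g/m^2


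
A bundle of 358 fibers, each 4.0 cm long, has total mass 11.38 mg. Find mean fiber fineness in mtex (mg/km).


Formula: fineness (mtex) = mass (mg) / total length (km) = (mass_mg / total_length_m) * 1000
Step 1: Convert fiber length: 4.0 cm = 0.04 m
Step 2: Total fiber length = 358 * 0.04 = 14.32 m
Step 3: Linear density = 11.38 mg / 14.32 m = 0.7947 mg/m
Step 4: fineness = 0.7947 * 1000 = 794.7 mtex

794.7 mtex


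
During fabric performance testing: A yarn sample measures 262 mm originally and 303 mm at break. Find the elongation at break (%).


Formula: Elongation (%) = ((L_break - L0) / L0) * 100
Step 1: Extension = 303 - 262 = 41 mm
Step 2: Elongation = (41 / 262) * 100
Step 3: Elongation = 0.156489 * 100 = 15.6489% ≈ 15.6%

15.6%


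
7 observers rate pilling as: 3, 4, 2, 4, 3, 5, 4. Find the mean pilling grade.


Formula: Mean = sum / count
Sum = 3 + 4 + 2 + 4 + 3 + 5 + 4 = 25
Mean = 25 / 7 = 3.6

3.6


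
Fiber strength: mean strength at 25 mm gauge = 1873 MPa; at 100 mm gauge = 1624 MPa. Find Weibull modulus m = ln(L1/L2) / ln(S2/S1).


Formula: m = ln(L1/L2) / ln(S2/S1)
Step 1: ln(L1/L2) = ln(25/100) = -1.38629
Step 2: S2/S1 = 1624/1873 = 0.86706
Step 3: ln(S2/S1) = ln(0.86706) = -0.14265
Step 4: m = -1.38629 / -0.14265 = 9.72

9.72 (Weibull m)


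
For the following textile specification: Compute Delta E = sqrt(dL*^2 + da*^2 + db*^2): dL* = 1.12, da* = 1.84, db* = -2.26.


Formula: Delta E = sqrt(dL*^2 + da*^2 + db*^2)
Step 1: dL*^2 = 1.12^2 = 1.2544
Step 2: da*^2 = 1.84^2 = 3.3856
Step 3: db*^2 = (-2.26)^2 = 5.1076
Step 4: Sum = 1.2544 + 3.3856 + 5.1076 = 9.7476
Step 5: Delta E = sqrt(9.7476) = 3.12

3.12 Delta E


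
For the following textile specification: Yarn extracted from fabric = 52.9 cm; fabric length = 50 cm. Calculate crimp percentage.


Formula: Crimp% = ((L_yarn - L_fabric) / L_fabric) * 100
Step 1: Extension = 52.9 - 50 = 2.9 cm
Step 2: Crimp% = (2.9 / 50) * 100
Step 3: Crimp% = 0.058 * 100 = 5.8%

5.8%


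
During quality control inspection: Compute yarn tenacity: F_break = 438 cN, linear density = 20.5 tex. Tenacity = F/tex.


Formula: Tenacity = Breaking force / Linear density
Tenacity = 438 cN / 20.5 tex
Tenacity = 21.37 cN/tex

21.37 cN/tex


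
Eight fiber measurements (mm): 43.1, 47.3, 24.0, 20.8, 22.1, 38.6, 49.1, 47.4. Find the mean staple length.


Formula: Mean = sum of lengths / count
Sum = 43.1 + 47.3 + 24.0 + 20.8 + 22.1 + 38.6 + 49.1 + 47.4
Sum = 292.4 mm
Mean = 292.4 / 8 = 36.55 mm

36.55 mm


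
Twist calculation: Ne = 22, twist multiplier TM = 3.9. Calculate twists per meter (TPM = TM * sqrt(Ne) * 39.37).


Formula: TPM = TM * sqrt(Ne) * 39.37
Step 1: sqrt(Ne) = sqrt(22) = 4.6904
Step 2: TM * sqrt(Ne) = 3.9 * 4.6904 = 18.2926
Step 3: TPM = 18.2926 * 39.37 = 720 twists/m

720 twists/m


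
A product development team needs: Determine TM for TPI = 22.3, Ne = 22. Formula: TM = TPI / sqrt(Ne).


Formula: TM = TPI / sqrt(Ne)
Step 1: sqrt(Ne) = sqrt(22) = 4.6904
Step 2: TM = 22.3 / 4.6904 = 4.75

4.75 TM


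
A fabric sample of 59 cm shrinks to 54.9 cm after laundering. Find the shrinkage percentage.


Formula: Shrinkage% = ((L_before - L_after) / L_before) * 100
Step 1: Shrinkage = 59 - 54.9 = 4.1 cm
Step 2: Shrinkage% = (4.1 / 59) * 100
Step 3: Shrinkage% = 0.069492 * 100 = 6.9492% ≈ 6.9%

6.9%


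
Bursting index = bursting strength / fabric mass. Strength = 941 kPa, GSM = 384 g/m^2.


Formula: Bursting Index = Bursting Strength / Fabric GSM
BI = 941 kPa / 384 g/m^2
BI = 2.451 kPa/(g/m^2)

2.451 kPa/(g/m^2)


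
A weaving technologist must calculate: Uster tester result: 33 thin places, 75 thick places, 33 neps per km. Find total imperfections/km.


Formula: Total = thin places + thick places + neps
Total = 33 + 75 + 33
Total = 141 imperfections/km

141 imperfections/km


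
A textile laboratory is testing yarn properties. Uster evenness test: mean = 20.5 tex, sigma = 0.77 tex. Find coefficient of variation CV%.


Formula: CV% = (standard deviation / mean) * 100
Step 1: Ratio = 0.77 / 20.5 = 0.037561
Step 2: CV% = 0.037561 * 100 = 3.7561% ≈ 3.8%

3.8%


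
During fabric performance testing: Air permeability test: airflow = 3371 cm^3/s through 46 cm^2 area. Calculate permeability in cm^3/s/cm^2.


Formula: Air Permeability = Airflow / Test Area
AP = 3371 cm^3/s / 46 cm^2
AP = 73.3 cm^3/s/cm^2

73.3 cm^3/s/cm^2


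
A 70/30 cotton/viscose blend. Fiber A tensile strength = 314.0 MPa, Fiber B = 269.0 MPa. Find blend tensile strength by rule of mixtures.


Formula: Blend property = (fraction_A * property_A) + (fraction_B * property_B)
Step 1: Contribution A = 70/100 * 314.0 MPa = 219.8 MPa
Step 2: Contribution B = 30/100 * 269.0 MPa = 80.7 MPa
Step 3: Blend tensile strength = 219.8 + 80.7 = 300.5 MPa

300.5 MPa


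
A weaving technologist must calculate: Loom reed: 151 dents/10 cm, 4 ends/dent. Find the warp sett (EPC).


Formula: EPC = (dents per 10 cm * ends per dent) / 10
Step 1: Total ends per 10 cm = 151 * 4 = 604
Step 2: EPC = 604 / 10 = 60.4 ends/cm

60.4 ends/cm


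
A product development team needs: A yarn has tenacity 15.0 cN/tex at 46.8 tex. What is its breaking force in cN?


Formula: Breaking force = Tenacity * Linear density
F = 15.0 cN/tex * 46.8 tex
F = 702.00 cN

702.00 cN


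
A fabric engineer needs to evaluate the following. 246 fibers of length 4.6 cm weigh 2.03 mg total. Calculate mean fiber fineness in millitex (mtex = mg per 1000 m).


Formula: fineness (mtex) = mass (mg) / total length (km) = (mass_mg / total_length_m) * 1000
Step 1: Convert fiber length: 4.6 cm = 0.046 m
Step 2: Total fiber length = 246 * 0.046 = 11.316 m
Step 3: Linear density = 2.03 mg / 11.316 m = 0.1794 mg/m
Step 4: fineness = 0.1794 * 1000 = 179.4 mtex

179.4 mtex


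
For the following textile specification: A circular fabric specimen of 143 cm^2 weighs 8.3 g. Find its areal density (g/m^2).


Formula: GSM = mass_g / area_m2
Step 1: Convert area: 143 cm^2 = 143 / 10000 = 0.0143 m^2
Step 2: GSM = 8.3 g / 0.0143 m^2 = 580.4 g/m^2

580.4 g/m^2


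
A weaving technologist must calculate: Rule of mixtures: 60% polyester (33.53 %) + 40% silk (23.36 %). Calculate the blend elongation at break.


Formula: Blend property = (fraction_A * property_A) + (fraction_B * property_B)
Step 1: Contribution A = 60/100 * 33.53 % = 20.118 %
Step 2: Contribution B = 40/100 * 23.36 % = 9.344 %
Step 3: Blend elongation at break = 20.118 + 9.344 = 29.462 %

29.462 %


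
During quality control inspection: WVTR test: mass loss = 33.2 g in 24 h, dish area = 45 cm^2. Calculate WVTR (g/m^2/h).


Formula: WVTR = mass_loss / (area * time)
Step 1: Convert area: 45 cm^2 = 0.0045 m^2
Step 2: WVTR = 33.2 g / (0.0045 m^2 * 24 h)
Step 3: WVTR = 33.2 / 0.108 = 307.4 g/m^2/h

307.4 g/m^2/h


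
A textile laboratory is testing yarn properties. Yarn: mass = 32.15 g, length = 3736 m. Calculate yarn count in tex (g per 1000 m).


Formula: Tex = (mass_g / length_m) * 1000
Substituting: Tex = (32.15 / 3736) * 1000
Intermediate: 32.15 / 3736 = 0.00860546 g/m
Tex = 0.00860546 * 1000 = 8.61 tex

8.61 tex


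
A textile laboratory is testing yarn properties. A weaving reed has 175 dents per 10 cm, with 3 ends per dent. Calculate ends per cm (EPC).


Formula: EPC = (dents per 10 cm * ends per dent) / 10
Step 1: Total ends per 10 cm = 175 * 3 = 525
Step 2: EPC = 525 / 10 = 52.5 ends/cm

52.5 ends/cm


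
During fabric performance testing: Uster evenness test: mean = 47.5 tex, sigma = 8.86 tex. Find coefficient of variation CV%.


Formula: CV% = (standard deviation / mean) * 100
Step 1: Ratio = 8.86 / 47.5 = 0.186526
Step 2: CV% = 0.186526 * 100 = 18.6526% ≈ 18.7%

18.7%


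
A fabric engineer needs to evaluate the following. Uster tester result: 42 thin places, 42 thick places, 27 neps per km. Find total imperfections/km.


Formula: Total = thin places + thick places + neps
Total = 42 + 42 + 27
Total = 111 imperfections/km

111 imperfections/km


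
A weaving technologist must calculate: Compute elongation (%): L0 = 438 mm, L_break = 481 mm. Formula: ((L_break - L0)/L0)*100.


Formula: Elongation (%) = ((L_break - L0) / L0) * 100
Step 1: Extension = 481 - 438 = 43 mm
Step 2: Elongation = (43 / 438) * 100
Step 3: Elongation = 0.098174 * 100 = 9.8174% ≈ 9.8%

9.8%


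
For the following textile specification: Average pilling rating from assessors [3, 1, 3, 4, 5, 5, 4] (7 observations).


Formula: Mean = sum / count
Sum = 3 + 1 + 3 + 4 + 5 + 5 + 4 = 25
Mean = 25 / 7 = 3.6

3.6


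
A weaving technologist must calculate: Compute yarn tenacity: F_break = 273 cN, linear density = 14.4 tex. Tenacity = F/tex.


Formula: Tenacity = Breaking force / Linear density
Tenacity = 273 cN / 14.4 tex
Tenacity = 18.96 cN/tex

18.96 cN/tex


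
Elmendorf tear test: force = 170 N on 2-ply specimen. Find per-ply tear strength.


Formula: Per-ply strength = Total force / Number of plies
Per-ply = 170 N / 2
Per-ply = 85 N

85 N
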